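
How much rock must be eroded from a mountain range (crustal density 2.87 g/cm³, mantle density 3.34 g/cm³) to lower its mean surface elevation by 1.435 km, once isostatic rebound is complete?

Net drop Δ = e − u = e − e ρ_c/ρ_m = e (ρ_m − ρ_c)/ρ_m.
e = Δ ρ_m/(ρ_m − ρ_c) = 1.435 km × 3.34/0.47 = 10.2 km.

10.2 km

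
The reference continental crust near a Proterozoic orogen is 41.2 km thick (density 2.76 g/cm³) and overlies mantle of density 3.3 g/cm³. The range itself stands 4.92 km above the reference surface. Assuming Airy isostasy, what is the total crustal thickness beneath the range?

71.3 km

Root depth r = h ρ_c / (ρ_m − ρ_c) = 4.92 km × 2.76 / 0.54 = 25.15 km.
Total thickness = T + h + r = 41.2 km + 4.92 km + 25.15 km = 71.3 km.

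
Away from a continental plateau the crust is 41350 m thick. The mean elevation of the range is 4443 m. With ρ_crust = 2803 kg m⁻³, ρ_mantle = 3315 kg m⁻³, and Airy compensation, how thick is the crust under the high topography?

70100 m

Root depth r = h ρ_c / (ρ_m − ρ_c) = 4443 m × 2803 / 512 = 24320 m.
Total thickness = T + h + r = 41350 m + 4443 m + 24320 m = 70100 m.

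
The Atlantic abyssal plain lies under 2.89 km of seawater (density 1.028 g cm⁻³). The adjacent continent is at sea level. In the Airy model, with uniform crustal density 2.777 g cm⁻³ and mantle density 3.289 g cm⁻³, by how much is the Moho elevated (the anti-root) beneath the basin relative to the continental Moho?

9.87 km

By Archimedes' principle applied to the lithosphere: replacing crust with seawater at the top is compensated by replacing crust with mantle at the base: d (ρ_c − ρ_w) = a (ρ_m − ρ_c).
a = d (ρ_c − ρ_w)/(ρ_m − ρ_c) = 2.89 km × 1.749/0.512 = 9.87 km.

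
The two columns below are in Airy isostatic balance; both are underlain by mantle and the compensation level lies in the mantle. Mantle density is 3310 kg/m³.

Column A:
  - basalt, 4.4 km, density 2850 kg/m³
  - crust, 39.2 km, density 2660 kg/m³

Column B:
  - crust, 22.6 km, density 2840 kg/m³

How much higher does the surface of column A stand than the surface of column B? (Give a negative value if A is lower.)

5.1 km

For any compensation level in the mantle, the mantle terms cancel and isostasy reduces to e = (Σt_A − Σt_B) − (Σ(ρt)_A − Σ(ρt)_B) / ρ_m.
Σt_A = 43.6 km; Σt_B = 22.6 km; Σ(ρt)_A = 116812; Σ(ρt)_B = 64184 (in km·kg/m³).
e = (43.6 − 22.6) − (116812 − 64184) / 3310 = 5.1 km.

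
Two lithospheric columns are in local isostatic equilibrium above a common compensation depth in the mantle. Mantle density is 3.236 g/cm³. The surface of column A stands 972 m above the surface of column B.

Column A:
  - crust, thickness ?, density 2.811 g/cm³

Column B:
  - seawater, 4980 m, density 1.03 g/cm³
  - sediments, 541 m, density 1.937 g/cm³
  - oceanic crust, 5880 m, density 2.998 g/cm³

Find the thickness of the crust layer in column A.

Take the compensation level at the base of the deeper column (depth z_c below the surface of column A) and equate Σ ρ_i t_i down to z_c; mantle fills any gap and the z_c terms cancel.
Column A: x×2.811 + (z_c − 0 − x)×3.236
Column B: 972×0 + 4980×1.03 + 541×1.937 + 5880×2.998 + (z_c − 972 − 11401)×3.236
The z_c×3.236 term appears on both sides and cancels. Collect the known terms of each column as K = Σ(ρt)_known − 3.236 × (depth of known layers): K_A = 0 − 3.236×0 = 0; K_B = 23805.557 − 3.236×(972 + 11401) = −16233.471.
Balance: K_A − x×(3.236 − 2.811) = K_B, so x = (K_A − K_B)/(3.236 − 2.811) = 16233.5/0.425 = 38200 m.

38200 m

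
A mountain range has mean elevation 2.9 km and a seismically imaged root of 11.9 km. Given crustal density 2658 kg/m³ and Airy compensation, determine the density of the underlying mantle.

3310 kg/m³

Airy balance: ρ_c h = (ρ_m − ρ_c) r → ρ_m = ρ_c (1 + h/r).
ρ_m = 2658 × (1 + 2.9 km/11.9 km) = 3310 kg/m³.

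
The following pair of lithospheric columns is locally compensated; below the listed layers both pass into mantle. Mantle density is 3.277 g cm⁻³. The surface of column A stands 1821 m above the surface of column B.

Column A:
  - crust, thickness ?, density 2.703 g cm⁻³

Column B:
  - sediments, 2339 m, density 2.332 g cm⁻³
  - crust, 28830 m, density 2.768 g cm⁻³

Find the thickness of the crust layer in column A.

Take the compensation level at the base of the deeper column (depth z_c below the surface of column A) and equate Σ ρ_i t_i down to z_c; mantle fills any gap and the z_c terms cancel.
Column A: x×2.703 + (z_c − 0 − x)×3.277
Column B: 1821×0 + 2339×2.332 + 28830×2.768 + (z_c − 1821 − 31169)×3.277
The z_c×3.277 term appears on both sides and cancels. Collect the known terms of each column as K = Σ(ρt)_known − 3.277 × (depth of known layers): K_A = 0 − 3.277×0 = 0; K_B = 85255.988 − 3.277×(1821 + 31169) = −22852.242.
Balance: K_A − x×(3.277 − 2.703) = K_B, so x = (K_A − K_B)/(3.277 − 2.703) = 22852.2/0.574 = 39800 m.

39800 m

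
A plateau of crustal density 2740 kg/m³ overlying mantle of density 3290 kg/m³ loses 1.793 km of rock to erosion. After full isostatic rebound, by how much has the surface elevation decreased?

0.3 km

Rebound u = e ρ_c/ρ_m = 1.793 km × 2740/3290 = 1.493 km.
Net surface drop = e − u = 1.793 km − 1.493 km = e (ρ_m − ρ_c)/ρ_m = 0.3 km.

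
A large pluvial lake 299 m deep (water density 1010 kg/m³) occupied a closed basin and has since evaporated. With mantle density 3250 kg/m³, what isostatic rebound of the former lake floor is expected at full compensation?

92.9 m

u = d ρ_w/ρ_m = 299 m × 1010/3250 = 92.9 m.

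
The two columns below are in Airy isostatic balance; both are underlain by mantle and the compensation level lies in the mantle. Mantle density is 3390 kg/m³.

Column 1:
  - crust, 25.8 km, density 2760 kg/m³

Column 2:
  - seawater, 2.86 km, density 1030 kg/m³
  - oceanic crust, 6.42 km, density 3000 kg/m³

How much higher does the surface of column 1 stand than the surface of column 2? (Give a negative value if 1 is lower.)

2.07 km

For any compensation level in the mantle, the mantle terms cancel and isostasy reduces to e = (Σt_1 − Σt_2) − (Σ(ρt)_1 − Σ(ρt)_2) / ρ_m.
Σt_1 = 25.8 km; Σt_2 = 9.28 km; Σ(ρt)_1 = 71208; Σ(ρt)_2 = 22205.8 (in km·kg/m³).
e = (25.8 − 9.28) − (71208 − 22205.8) / 3390 = 2.07 km.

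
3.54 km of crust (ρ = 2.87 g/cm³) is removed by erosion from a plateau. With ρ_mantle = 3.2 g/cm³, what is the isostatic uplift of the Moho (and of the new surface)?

Unloading: uplift u = e ρ_c/ρ_m = 3.54 km × 2.87/3.2 = 3.17 km.

3.17 km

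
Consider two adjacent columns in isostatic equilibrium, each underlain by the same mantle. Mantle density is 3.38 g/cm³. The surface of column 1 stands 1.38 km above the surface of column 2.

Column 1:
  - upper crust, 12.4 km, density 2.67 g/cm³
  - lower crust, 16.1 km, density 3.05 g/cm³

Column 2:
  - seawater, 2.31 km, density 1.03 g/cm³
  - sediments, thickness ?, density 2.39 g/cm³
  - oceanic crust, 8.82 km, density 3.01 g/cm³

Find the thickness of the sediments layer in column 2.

0.768 km

Take the compensation level at the base of the deeper column (depth z_c below the surface of column 1) and equate Σ ρ_i t_i down to z_c; mantle fills any gap and the z_c terms cancel.
Column 1: 12.4×2.67 + 16.1×3.05 + (z_c − 28.5)×3.38
Column 2: 1.38×0 + 2.31×1.03 + x×2.39 + 8.82×3.01 + (z_c − 1.38 − 11.13 − x)×3.38
The z_c×3.38 term appears on both sides and cancels. Collect the known terms of each column as K = Σ(ρt)_known − 3.38 × (depth of known layers): K_1 = 82.213 − 3.38×28.5 = −14.117; K_2 = 28.9275 − 3.38×(1.38 + 11.13) = −13.3563.
Balance: K_1 = K_2 − x×(3.38 − 2.39), so x = (K_2 − K_1)/(3.38 − 2.39) = 0.7607/0.99 = 0.768 km.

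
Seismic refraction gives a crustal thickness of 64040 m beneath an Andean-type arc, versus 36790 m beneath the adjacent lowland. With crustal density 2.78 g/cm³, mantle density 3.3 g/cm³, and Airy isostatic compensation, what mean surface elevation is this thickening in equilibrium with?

4290 m

Excess crust Δ = 64040 m − 36790 m = 27250 m, split between elevation h and root r with h + r = Δ.
Airy balance ρ_c h = (ρ_m − ρ_c) r gives r = h ρ_c/(ρ_m − ρ_c), so h (1 + ρ_c/(ρ_m − ρ_c)) = Δ, i.e. h = Δ (ρ_m − ρ_c)/ρ_m.
h = 27250 m × 0.52/3.3 = 4290 m.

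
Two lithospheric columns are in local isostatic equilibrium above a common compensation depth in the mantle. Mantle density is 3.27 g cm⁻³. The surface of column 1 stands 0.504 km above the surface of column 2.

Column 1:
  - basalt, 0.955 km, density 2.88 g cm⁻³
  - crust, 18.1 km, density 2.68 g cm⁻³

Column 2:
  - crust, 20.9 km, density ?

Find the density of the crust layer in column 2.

2.82 g cm⁻³

Take the compensation level at the base of the deeper column (depth z_c below the surface of column 1) and equate Σ ρ_i t_i down to z_c; mantle fills any gap and the z_c terms cancel.
Column 1: 0.955×2.88 + 18.1×2.68 + (z_c − 19.055)×3.27
Column 2: 0.504×0 + 20.9×ρ + (z_c − 0.504 − 20.9)×3.27
The z_c×3.27 term appears on both sides and cancels. Collect the known terms of each column as K = Σ(ρt)_known − 3.27 × (depth of known layers): K_1 = 51.2584 − 3.27×19.055 = −11.05145; K_2 = 0 − 3.27×(0.504 + 20.9) = −69.99108.
Balance: K_1 = K_2 + 20.9×ρ, so ρ = (K_1 − K_2)/20.9 = 58.9396/20.9 = 2.82 g cm⁻³.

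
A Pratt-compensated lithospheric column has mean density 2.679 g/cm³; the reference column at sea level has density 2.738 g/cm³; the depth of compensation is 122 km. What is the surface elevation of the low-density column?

2.69 km

ρ_ref D = ρ (D + h) → h = D (ρ_ref − ρ)/ρ.
h = 122 km × (2.738 − 2.679)/2.679 = 2.69 km.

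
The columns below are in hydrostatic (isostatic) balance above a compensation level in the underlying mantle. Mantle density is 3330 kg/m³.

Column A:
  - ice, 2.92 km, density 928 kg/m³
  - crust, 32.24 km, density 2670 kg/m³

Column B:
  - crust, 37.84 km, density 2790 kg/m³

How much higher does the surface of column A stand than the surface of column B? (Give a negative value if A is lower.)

For any compensation level in the mantle, the mantle terms cancel and isostasy reduces to e = (Σt_A − Σt_B) − (Σ(ρt)_A − Σ(ρt)_B) / ρ_m.
Σt_A = 35.16 km; Σt_B = 37.84 km; Σ(ρt)_A = 88790.56; Σ(ρt)_B = 105573.6 (in km·kg/m³).
e = (35.16 − 37.84) − (88790.56 − 105573.6) / 3330 = 2.36 km.

2.36 km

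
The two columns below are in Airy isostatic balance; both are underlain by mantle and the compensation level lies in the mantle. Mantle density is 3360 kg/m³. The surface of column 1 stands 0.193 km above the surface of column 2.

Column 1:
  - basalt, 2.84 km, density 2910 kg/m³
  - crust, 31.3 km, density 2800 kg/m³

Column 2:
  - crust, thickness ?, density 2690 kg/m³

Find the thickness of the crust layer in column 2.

Take the compensation level at the base of the deeper column (depth z_c below the surface of column 1) and equate Σ ρ_i t_i down to z_c; mantle fills any gap and the z_c terms cancel.
Column 1: 2.84×2910 + 31.3×2800 + (z_c − 34.14)×3360
Column 2: 0.193×0 + x×2690 + (z_c − 0.193 − 0 − x)×3360
The z_c×3360 term appears on both sides and cancels. Collect the known terms of each column as K = Σ(ρt)_known − 3360 × (depth of known layers): K_1 = 95904.4 − 3360×34.14 = −18806; K_2 = 0 − 3360×(0.193 + 0) = −648.48.
Balance: K_1 = K_2 − x×(3360 − 2690), so x = (K_2 − K_1)/(3360 − 2690) = 18157.5/670 = 27.1 km.

27.1 km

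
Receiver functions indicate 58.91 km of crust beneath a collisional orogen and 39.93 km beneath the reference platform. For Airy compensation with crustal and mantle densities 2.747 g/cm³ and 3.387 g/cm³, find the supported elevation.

Excess crust Δ = 58.91 km − 39.93 km = 18.98 km, split between elevation h and root r with h + r = Δ.
Airy balance ρ_c h = (ρ_m − ρ_c) r gives r = h ρ_c/(ρ_m − ρ_c), so h (1 + ρ_c/(ρ_m − ρ_c)) = Δ, i.e. h = Δ (ρ_m − ρ_c)/ρ_m.
h = 18.98 km × 0.64/3.387 = 3.59 km.

3.59 km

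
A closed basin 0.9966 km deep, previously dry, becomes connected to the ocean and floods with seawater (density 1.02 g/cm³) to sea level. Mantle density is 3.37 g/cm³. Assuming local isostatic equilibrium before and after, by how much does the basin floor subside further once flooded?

After flooding the water column is d + s deep. Its weight must equal the weight of mantle displaced by the extra subsidence s: (d + s) ρ_w = s ρ_m.
s = d ρ_w / (ρ_m − ρ_w) = 0.9966 km × 1.02/(3.37 − 1.02) = 0.433 km.

0.433 km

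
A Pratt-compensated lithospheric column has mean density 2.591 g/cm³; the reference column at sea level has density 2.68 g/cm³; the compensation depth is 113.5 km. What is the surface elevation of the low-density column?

3.9 km

ρ_ref D = ρ (D + h) → h = D (ρ_ref − ρ)/ρ.
h = 113.5 km × (2.68 − 2.591)/2.591 = 3.9 km.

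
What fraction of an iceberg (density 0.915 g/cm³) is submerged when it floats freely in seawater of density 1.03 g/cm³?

0.888

Submerged fraction = ρ_obj/ρ_fluid = 0.915/1.03 = 0.888.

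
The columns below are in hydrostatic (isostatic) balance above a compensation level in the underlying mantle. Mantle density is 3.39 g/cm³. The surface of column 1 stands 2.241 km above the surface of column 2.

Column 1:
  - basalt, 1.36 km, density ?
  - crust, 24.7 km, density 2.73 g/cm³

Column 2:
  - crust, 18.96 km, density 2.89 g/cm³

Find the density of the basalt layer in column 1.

2.82 g/cm³

Take the compensation level at the base of the deeper column (depth z_c below the surface of column 1) and equate Σ ρ_i t_i down to z_c; mantle fills any gap and the z_c terms cancel.
Column 1: 1.36×ρ + 24.7×2.73 + (z_c − 26.06)×3.39
Column 2: 2.241×0 + 18.96×2.89 + (z_c − 2.241 − 18.96)×3.39
The z_c×3.39 term appears on both sides and cancels. Collect the known terms of each column as K = Σ(ρt)_known − 3.39 × (depth of known layers): K_1 = 67.431 − 3.39×26.06 = −20.9124; K_2 = 54.7944 − 3.39×(2.241 + 18.96) = −17.07699.
Balance: K_1 + 1.36×ρ = K_2, so ρ = (K_2 − K_1)/1.36 = 3.83541/1.36 = 2.82 g/cm³.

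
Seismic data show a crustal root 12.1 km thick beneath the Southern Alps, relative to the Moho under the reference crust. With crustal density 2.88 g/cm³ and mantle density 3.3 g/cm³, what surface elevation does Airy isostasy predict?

1.76 km

For local isostatic compensation: ρ_c h = (ρ_m − ρ_c) r.
h = r (ρ_m − ρ_c) / ρ_c = 12.1 km × (3.3 − 2.88) / 2.88 = 1.76 km.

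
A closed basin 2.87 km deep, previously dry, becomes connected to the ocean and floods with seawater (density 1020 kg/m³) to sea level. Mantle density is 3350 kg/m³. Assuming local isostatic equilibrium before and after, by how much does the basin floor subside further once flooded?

1.26 km

After flooding the water column is d + s deep. Its weight must equal the weight of mantle displaced by the extra subsidence s: (d + s) ρ_w = s ρ_m.
s = d ρ_w / (ρ_m − ρ_w) = 2.87 km × 1020/(3350 − 1020) = 1.26 km.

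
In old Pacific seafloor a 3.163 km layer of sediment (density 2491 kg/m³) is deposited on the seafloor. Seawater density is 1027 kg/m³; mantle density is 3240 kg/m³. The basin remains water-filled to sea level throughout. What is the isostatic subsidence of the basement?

Submarine loading: the sediment displaces seawater, and the subsidence is in turn flooded, so s (ρ_m − ρ_w) = t (ρ_sed − ρ_w).
s = 3.163 km × (2491 − 1027) / (3240 − 1027) = 2.09 km.

2.09 km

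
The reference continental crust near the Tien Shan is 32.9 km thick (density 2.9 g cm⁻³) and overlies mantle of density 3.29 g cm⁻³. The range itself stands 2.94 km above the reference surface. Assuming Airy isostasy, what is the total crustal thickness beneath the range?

57.7 km

Root depth r = h ρ_c / (ρ_m − ρ_c) = 2.94 km × 2.9 / 0.39 = 21.86 km.
Total thickness = T + h + r = 32.9 km + 2.94 km + 21.86 km = 57.7 km.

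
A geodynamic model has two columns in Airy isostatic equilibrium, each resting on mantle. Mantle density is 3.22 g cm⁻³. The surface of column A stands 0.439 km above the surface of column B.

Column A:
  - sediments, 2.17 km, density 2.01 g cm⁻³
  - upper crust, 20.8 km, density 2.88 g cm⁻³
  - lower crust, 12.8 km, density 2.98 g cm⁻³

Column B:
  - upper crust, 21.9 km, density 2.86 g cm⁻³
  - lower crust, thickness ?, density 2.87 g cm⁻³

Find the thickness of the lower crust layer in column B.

Take the compensation level at the base of the deeper column (depth z_c below the surface of column A) and equate Σ ρ_i t_i down to z_c; mantle fills any gap and the z_c terms cancel.
Column A: 2.17×2.01 + 20.8×2.88 + 12.8×2.98 + (z_c − 35.77)×3.22
Column B: 0.439×0 + 21.9×2.86 + x×2.87 + (z_c − 0.439 − 21.9 − x)×3.22
The z_c×3.22 term appears on both sides and cancels. Collect the known terms of each column as K = Σ(ρt)_known − 3.22 × (depth of known layers): K_A = 102.4097 − 3.22×35.77 = −12.7697; K_B = 62.634 − 3.22×(0.439 + 21.9) = −9.29758.
Balance: K_A = K_B − x×(3.22 − 2.87), so x = (K_B − K_A)/(3.22 − 2.87) = 3.47212/0.35 = 9.92 km.

9.92 km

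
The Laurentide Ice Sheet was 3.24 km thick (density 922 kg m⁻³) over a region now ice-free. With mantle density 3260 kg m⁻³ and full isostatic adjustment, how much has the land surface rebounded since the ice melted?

Removing the load lets mantle flow back in; uplift u satisfies ρ_ice t = ρ_m u.
u = t ρ_ice/ρ_m = 3.24 km × 922/3260 = 0.916 km.

0.916 km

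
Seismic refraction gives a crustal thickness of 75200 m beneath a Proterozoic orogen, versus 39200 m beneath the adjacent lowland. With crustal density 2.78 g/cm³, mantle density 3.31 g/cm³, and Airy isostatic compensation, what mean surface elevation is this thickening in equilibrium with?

Excess crust Δ = 75200 m − 39200 m = 36000 m, split between elevation h and root r with h + r = Δ.
Airy balance ρ_c h = (ρ_m − ρ_c) r gives r = h ρ_c/(ρ_m − ρ_c), so h (1 + ρ_c/(ρ_m − ρ_c)) = Δ, i.e. h = Δ (ρ_m − ρ_c)/ρ_m.
h = 36000 m × 0.53/3.31 = 5760 m.

5760 m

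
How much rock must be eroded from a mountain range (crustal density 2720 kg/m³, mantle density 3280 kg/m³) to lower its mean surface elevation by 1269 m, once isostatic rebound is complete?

Net drop Δ = e − u = e − e ρ_c/ρ_m = e (ρ_m − ρ_c)/ρ_m.
e = Δ ρ_m/(ρ_m − ρ_c) = 1269 m × 3280/560 = 7430 m.

7430 m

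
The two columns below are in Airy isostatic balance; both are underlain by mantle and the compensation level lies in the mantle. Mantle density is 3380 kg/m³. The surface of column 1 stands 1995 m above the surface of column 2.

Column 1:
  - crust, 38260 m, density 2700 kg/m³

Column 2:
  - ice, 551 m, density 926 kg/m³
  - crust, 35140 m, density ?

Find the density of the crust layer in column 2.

Take the compensation level at the base of the deeper column (depth z_c below the surface of column 1) and equate Σ ρ_i t_i down to z_c; mantle fills any gap and the z_c terms cancel.
Column 1: 38260×2700 + (z_c − 38260)×3380
Column 2: 1995×0 + 551×926 + 35140×ρ + (z_c − 1995 − 35691)×3380
The z_c×3380 term appears on both sides and cancels. Collect the known terms of each column as K = Σ(ρt)_known − 3380 × (depth of known layers): K_1 = 103302000 − 3380×38260 = −26016800; K_2 = 510226 − 3380×(1995 + 35691) = −126868454.
Balance: K_1 = K_2 + 35140×ρ, so ρ = (K_1 − K_2)/35140 = 100852000/35140 = 2870 kg/m³.

2870 kg/m³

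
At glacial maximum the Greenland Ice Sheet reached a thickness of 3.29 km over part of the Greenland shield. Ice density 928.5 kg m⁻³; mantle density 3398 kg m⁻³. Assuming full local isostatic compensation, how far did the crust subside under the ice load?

Isostatic balance requires: the ice load ρ_ice t is balanced by mantle displaced below, ρ_m s.
s = t ρ_ice / ρ_m = 3.29 km × 928.5/3398 = 0.899 km.

0.899 km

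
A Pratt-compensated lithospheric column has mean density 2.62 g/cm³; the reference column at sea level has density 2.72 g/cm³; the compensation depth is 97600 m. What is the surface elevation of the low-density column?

ρ_ref D = ρ (D + h) → h = D (ρ_ref − ρ)/ρ.
h = 97600 m × (2.72 − 2.62)/2.62 = 3730 m.

3730 m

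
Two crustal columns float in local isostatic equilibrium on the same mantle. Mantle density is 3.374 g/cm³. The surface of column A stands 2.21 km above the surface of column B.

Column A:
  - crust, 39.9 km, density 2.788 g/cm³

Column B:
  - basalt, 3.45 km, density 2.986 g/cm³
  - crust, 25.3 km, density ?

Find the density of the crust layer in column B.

2.8 g/cm³

Take the compensation level at the base of the deeper column (depth z_c below the surface of column A) and equate Σ ρ_i t_i down to z_c; mantle fills any gap and the z_c terms cancel.
Column A: 39.9×2.788 + (z_c − 39.9)×3.374
Column B: 2.21×0 + 3.45×2.986 + 25.3×ρ + (z_c − 2.21 − 28.75)×3.374
The z_c×3.374 term appears on both sides and cancels. Collect the known terms of each column as K = Σ(ρt)_known − 3.374 × (depth of known layers): K_A = 111.2412 − 3.374×39.9 = −23.3814; K_B = 10.3017 − 3.374×(2.21 + 28.75) = −94.15734.
Balance: K_A = K_B + 25.3×ρ, so ρ = (K_A − K_B)/25.3 = 70.7759/25.3 = 2.8 g/cm³.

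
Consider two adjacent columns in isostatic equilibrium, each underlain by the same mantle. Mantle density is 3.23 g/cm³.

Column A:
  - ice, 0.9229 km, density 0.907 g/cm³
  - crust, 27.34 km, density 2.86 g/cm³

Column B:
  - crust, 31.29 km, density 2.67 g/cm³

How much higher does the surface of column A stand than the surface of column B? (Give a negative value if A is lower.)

For any compensation level in the mantle, the mantle terms cancel and isostasy reduces to e = (Σt_A − Σt_B) − (Σ(ρt)_A − Σ(ρt)_B) / ρ_m.
Σt_A = 28.2629 km; Σt_B = 31.29 km; Σ(ρt)_A = 79.0294703; Σ(ρt)_B = 83.5443 (in km·g/cm³).
e = (28.2629 − 31.29) − (79.0294703 − 83.5443) / 3.23 = −1.63 km.

−1.63 km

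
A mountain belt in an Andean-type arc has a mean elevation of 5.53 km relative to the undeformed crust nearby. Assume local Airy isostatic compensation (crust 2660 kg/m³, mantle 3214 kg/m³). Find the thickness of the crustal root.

26.6 km

By Archimedes' principle applied to the lithosphere: the weight of the topography is balanced by the buoyancy of the root, ρ_c h = (ρ_m − ρ_c) r.
r = h · ρ_c / (ρ_m − ρ_c) = 5.53 km × 2660 / (3214 − 2660) = 26.6 km.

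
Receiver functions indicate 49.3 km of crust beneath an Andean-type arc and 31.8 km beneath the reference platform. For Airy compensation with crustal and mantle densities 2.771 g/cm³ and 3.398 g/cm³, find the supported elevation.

3.23 km

Excess crust Δ = 49.3 km − 31.8 km = 17.5 km, split between elevation h and root r with h + r = Δ.
Airy balance ρ_c h = (ρ_m − ρ_c) r gives r = h ρ_c/(ρ_m − ρ_c), so h (1 + ρ_c/(ρ_m − ρ_c)) = Δ, i.e. h = Δ (ρ_m − ρ_c)/ρ_m.
h = 17.5 km × 0.627/3.398 = 3.23 km.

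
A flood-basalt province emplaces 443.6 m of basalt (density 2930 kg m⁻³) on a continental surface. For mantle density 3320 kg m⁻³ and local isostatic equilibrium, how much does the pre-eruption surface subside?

Subaerial loading: s = t ρ_load / ρ_m.
s = 443.6 m × 2930/3320 = 391 m.

391 m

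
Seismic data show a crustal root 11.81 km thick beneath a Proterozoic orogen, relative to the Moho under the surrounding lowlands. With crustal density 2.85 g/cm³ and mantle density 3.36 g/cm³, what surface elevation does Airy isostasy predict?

2.11 km

Balancing pressure at the compensation depth: ρ_c h = (ρ_m − ρ_c) r.
h = r (ρ_m − ρ_c) / ρ_c = 11.81 km × (3.36 − 2.85) / 2.85 = 2.11 km.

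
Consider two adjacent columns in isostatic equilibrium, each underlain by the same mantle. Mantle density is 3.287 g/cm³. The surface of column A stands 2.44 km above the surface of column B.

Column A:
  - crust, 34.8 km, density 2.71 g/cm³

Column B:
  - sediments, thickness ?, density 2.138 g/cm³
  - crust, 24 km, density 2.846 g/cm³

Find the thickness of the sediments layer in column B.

Take the compensation level at the base of the deeper column (depth z_c below the surface of column A) and equate Σ ρ_i t_i down to z_c; mantle fills any gap and the z_c terms cancel.
Column A: 34.8×2.71 + (z_c − 34.8)×3.287
Column B: 2.44×0 + x×2.138 + 24×2.846 + (z_c − 2.44 − 24 − x)×3.287
The z_c×3.287 term appears on both sides and cancels. Collect the known terms of each column as K = Σ(ρt)_known − 3.287 × (depth of known layers): K_A = 94.308 − 3.287×34.8 = −20.0796; K_B = 68.304 − 3.287×(2.44 + 24) = −18.60428.
Balance: K_A = K_B − x×(3.287 − 2.138), so x = (K_B − K_A)/(3.287 − 2.138) = 1.47532/1.149 = 1.28 km.

1.28 km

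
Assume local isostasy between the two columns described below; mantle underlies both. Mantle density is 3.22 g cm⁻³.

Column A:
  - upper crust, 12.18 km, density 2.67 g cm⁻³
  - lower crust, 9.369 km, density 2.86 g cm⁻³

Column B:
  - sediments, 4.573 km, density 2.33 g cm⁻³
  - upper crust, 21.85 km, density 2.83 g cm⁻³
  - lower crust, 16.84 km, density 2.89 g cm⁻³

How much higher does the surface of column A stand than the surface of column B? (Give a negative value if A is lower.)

−2.51 km

For any compensation level in the mantle, the mantle terms cancel and isostasy reduces to e = (Σt_A − Σt_B) − (Σ(ρt)_A − Σ(ρt)_B) / ρ_m.
Σt_A = 21.549 km; Σt_B = 43.263 km; Σ(ρt)_A = 59.31594; Σ(ρt)_B = 121.15819 (in km·g cm⁻³).
e = (21.549 − 43.263) − (59.31594 − 121.15819) / 3.22 = −2.51 km.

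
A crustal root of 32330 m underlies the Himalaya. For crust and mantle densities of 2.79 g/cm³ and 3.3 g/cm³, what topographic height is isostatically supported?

5910 m

Equating mass per unit area of the two columns: ρ_c h = (ρ_m − ρ_c) r.
h = r (ρ_m − ρ_c) / ρ_c = 32330 m × (3.3 − 2.79) / 2.79 = 5910 m.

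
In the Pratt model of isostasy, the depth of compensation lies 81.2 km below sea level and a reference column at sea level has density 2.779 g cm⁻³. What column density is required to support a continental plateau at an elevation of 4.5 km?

Pratt balance: ρ_ref D = ρ (D + h).
ρ = ρ_ref D/(D + h) = 2.779 × 81.2 km/(81.2 km + 4.5 km) = 2.63 g cm⁻³.

2.63 g cm⁻³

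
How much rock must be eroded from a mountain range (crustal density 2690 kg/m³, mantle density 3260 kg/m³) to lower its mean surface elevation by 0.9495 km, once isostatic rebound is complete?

Net drop Δ = e − u = e − e ρ_c/ρ_m = e (ρ_m − ρ_c)/ρ_m.
e = Δ ρ_m/(ρ_m − ρ_c) = 0.9495 km × 3260/570 = 5.43 km.

5.43 km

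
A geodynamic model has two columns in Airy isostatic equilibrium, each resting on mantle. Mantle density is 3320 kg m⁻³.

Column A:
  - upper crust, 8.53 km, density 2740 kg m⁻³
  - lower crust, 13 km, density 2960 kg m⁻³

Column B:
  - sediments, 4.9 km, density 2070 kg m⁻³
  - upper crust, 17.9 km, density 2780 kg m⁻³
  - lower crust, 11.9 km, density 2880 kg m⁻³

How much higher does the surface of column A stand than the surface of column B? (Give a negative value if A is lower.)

For any compensation level in the mantle, the mantle terms cancel and isostasy reduces to e = (Σt_A − Σt_B) − (Σ(ρt)_A − Σ(ρt)_B) / ρ_m.
Σt_A = 21.53 km; Σt_B = 34.7 km; Σ(ρt)_A = 61852.2; Σ(ρt)_B = 94177 (in km·kg m⁻³).
e = (21.53 − 34.7) − (61852.2 − 94177) / 3320 = −3.43 km.

−3.43 km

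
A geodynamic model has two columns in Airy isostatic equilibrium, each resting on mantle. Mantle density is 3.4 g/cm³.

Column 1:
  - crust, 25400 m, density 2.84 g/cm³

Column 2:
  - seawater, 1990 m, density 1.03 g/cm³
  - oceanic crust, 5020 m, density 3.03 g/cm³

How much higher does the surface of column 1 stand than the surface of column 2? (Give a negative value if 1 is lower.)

2250 m

For any compensation level in the mantle, the mantle terms cancel and isostasy reduces to e = (Σt_1 − Σt_2) − (Σ(ρt)_1 − Σ(ρt)_2) / ρ_m.
Σt_1 = 25400 m; Σt_2 = 7010 m; Σ(ρt)_1 = 72136; Σ(ρt)_2 = 17260.3 (in m·g/cm³).
e = (25400 − 7010) − (72136 − 17260.3) / 3.4 = 2250 m.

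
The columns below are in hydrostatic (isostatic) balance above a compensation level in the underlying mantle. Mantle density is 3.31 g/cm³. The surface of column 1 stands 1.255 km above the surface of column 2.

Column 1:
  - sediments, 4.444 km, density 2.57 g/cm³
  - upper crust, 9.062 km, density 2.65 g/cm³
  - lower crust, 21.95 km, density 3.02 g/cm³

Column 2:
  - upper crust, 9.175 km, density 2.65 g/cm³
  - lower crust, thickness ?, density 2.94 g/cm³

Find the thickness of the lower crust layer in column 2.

14.7 km

Take the compensation level at the base of the deeper column (depth z_c below the surface of column 1) and equate Σ ρ_i t_i down to z_c; mantle fills any gap and the z_c terms cancel.
Column 1: 4.444×2.57 + 9.062×2.65 + 21.95×3.02 + (z_c − 35.456)×3.31
Column 2: 1.255×0 + 9.175×2.65 + x×2.94 + (z_c − 1.255 − 9.175 − x)×3.31
The z_c×3.31 term appears on both sides and cancels. Collect the known terms of each column as K = Σ(ρt)_known − 3.31 × (depth of known layers): K_1 = 101.72438 − 3.31×35.456 = −15.63498; K_2 = 24.31375 − 3.31×(1.255 + 9.175) = −10.20955.
Balance: K_1 = K_2 − x×(3.31 − 2.94), so x = (K_2 − K_1)/(3.31 − 2.94) = 5.42543/0.37 = 14.7 km.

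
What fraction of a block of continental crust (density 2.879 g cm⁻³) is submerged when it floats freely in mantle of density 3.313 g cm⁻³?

Submerged fraction = ρ_obj/ρ_fluid = 2.879/3.313 = 0.869.

0.869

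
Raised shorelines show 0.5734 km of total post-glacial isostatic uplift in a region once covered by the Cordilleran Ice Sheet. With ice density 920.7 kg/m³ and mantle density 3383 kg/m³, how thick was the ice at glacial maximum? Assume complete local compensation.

u = t ρ_ice/ρ_m → t = u ρ_m/ρ_ice = 0.5734 km × 3383/920.7 = 2.11 km.

2.11 km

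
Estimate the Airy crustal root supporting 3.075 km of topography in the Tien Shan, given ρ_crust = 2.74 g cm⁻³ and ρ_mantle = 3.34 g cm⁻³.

Isostatic balance requires: the weight of the topography is balanced by the buoyancy of the root, ρ_c h = (ρ_m − ρ_c) r.
r = h · ρ_c / (ρ_m − ρ_c) = 3.075 km × 2.74 / (3.34 − 2.74) = 14 km.

14 km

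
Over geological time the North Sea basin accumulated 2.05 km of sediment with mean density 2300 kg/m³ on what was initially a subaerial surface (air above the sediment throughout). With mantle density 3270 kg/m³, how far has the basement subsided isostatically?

1.44 km

Subaerial load: s = t ρ_sed / ρ_m = 2.05 km × 2300/3270 = 1.44 km.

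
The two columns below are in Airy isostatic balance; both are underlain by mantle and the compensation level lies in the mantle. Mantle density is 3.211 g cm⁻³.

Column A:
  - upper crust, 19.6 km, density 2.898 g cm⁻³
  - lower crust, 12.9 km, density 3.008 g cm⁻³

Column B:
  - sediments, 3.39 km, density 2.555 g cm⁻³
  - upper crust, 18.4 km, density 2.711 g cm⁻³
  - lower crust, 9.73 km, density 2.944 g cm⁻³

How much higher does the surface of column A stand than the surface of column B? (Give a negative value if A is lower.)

−1.64 km

For any compensation level in the mantle, the mantle terms cancel and isostasy reduces to e = (Σt_A − Σt_B) − (Σ(ρt)_A − Σ(ρt)_B) / ρ_m.
Σt_A = 32.5 km; Σt_B = 31.52 km; Σ(ρt)_A = 95.604; Σ(ρt)_B = 87.18897 (in km·g cm⁻³).
e = (32.5 − 31.52) − (95.604 − 87.18897) / 3.211 = −1.64 km.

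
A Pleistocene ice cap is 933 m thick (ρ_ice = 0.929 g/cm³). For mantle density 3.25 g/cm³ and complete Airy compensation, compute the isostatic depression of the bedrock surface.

267 m

By Archimedes' principle applied to the lithosphere: the ice load ρ_ice t is balanced by mantle displaced below, ρ_m s.
s = t ρ_ice / ρ_m = 933 m × 0.929/3.25 = 267 m.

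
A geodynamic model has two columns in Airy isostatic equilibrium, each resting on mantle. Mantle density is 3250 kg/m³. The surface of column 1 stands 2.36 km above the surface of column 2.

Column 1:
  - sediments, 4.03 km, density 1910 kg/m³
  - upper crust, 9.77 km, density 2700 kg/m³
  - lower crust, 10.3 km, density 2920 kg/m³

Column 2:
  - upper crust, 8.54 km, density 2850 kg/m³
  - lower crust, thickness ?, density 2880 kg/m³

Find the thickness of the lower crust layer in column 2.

8.34 km

Take the compensation level at the base of the deeper column (depth z_c below the surface of column 1) and equate Σ ρ_i t_i down to z_c; mantle fills any gap and the z_c terms cancel.
Column 1: 4.03×1910 + 9.77×2700 + 10.3×2920 + (z_c − 24.1)×3250
Column 2: 2.36×0 + 8.54×2850 + x×2880 + (z_c − 2.36 − 8.54 − x)×3250
The z_c×3250 term appears on both sides and cancels. Collect the known terms of each column as K = Σ(ρt)_known − 3250 × (depth of known layers): K_1 = 64152.3 − 3250×24.1 = −14172.7; K_2 = 24339 − 3250×(2.36 + 8.54) = −11086.
Balance: K_1 = K_2 − x×(3250 − 2880), so x = (K_2 − K_1)/(3250 − 2880) = 3086.7/370 = 8.34 km.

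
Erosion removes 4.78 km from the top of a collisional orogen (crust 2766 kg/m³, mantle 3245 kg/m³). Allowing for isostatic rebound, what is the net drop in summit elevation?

Rebound u = e ρ_c/ρ_m = 4.78 km × 2766/3245 = 4.074 km.
Net surface drop = e − u = 4.78 km − 4.074 km = e (ρ_m − ρ_c)/ρ_m = 0.706 km.

0.706 km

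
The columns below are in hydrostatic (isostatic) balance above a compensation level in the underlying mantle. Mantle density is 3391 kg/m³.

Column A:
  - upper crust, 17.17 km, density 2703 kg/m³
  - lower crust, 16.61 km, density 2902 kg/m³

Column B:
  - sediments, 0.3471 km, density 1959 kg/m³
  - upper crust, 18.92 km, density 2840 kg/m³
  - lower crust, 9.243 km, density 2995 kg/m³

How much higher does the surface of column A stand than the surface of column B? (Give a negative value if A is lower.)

1.58 km

For any compensation level in the mantle, the mantle terms cancel and isostasy reduces to e = (Σt_A − Σt_B) − (Σ(ρt)_A − Σ(ρt)_B) / ρ_m.
Σt_A = 33.78 km; Σt_B = 28.5101 km; Σ(ρt)_A = 94612.73; Σ(ρt)_B = 82095.5539 (in km·kg/m³).
e = (33.78 − 28.5101) − (94612.73 − 82095.5539) / 3391 = 1.58 km.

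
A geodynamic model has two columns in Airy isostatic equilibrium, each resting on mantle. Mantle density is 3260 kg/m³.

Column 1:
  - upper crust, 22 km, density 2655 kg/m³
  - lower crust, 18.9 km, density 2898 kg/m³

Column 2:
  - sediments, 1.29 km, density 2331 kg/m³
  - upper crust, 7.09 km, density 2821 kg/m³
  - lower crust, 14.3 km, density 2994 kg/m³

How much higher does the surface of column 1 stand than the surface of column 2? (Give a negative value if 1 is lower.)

3.69 km

For any compensation level in the mantle, the mantle terms cancel and isostasy reduces to e = (Σt_1 − Σt_2) − (Σ(ρt)_1 − Σ(ρt)_2) / ρ_m.
Σt_1 = 40.9 km; Σt_2 = 22.68 km; Σ(ρt)_1 = 113182.2; Σ(ρt)_2 = 65822.08 (in km·kg/m³).
e = (40.9 − 22.68) − (113182.2 − 65822.08) / 3260 = 3.69 km.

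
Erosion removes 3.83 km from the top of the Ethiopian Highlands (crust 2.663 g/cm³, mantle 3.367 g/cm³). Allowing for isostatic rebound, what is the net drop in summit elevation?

Rebound u = e ρ_c/ρ_m = 3.83 km × 2.663/3.367 = 3.029 km.
Net surface drop = e − u = 3.83 km − 3.029 km = e (ρ_m − ρ_c)/ρ_m = 0.801 km.

0.801 km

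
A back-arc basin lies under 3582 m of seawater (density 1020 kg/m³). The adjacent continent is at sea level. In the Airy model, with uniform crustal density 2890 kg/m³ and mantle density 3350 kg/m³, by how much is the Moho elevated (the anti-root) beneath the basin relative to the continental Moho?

14600 m

Equating mass per unit area of the two columns: replacing crust with seawater at the top is compensated by replacing crust with mantle at the base: d (ρ_c − ρ_w) = a (ρ_m − ρ_c).
a = d (ρ_c − ρ_w)/(ρ_m − ρ_c) = 3582 m × 1870/460 = 14600 m.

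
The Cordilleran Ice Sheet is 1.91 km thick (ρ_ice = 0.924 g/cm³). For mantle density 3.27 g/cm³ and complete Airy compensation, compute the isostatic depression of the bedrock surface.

0.54 km

Isostatic balance requires: the ice load ρ_ice t is balanced by mantle displaced below, ρ_m s.
s = t ρ_ice / ρ_m = 1.91 km × 0.924/3.27 = 0.54 km.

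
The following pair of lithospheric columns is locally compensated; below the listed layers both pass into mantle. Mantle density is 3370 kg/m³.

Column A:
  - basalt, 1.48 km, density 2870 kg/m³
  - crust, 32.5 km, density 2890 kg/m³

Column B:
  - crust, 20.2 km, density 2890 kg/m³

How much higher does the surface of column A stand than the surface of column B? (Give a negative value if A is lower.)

For any compensation level in the mantle, the mantle terms cancel and isostasy reduces to e = (Σt_A − Σt_B) − (Σ(ρt)_A − Σ(ρt)_B) / ρ_m.
Σt_A = 33.98 km; Σt_B = 20.2 km; Σ(ρt)_A = 98172.6; Σ(ρt)_B = 58378 (in km·kg/m³).
e = (33.98 − 20.2) − (98172.6 − 58378) / 3370 = 1.97 km.

1.97 km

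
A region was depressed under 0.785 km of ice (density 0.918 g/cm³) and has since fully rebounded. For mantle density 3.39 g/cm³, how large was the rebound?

Removing the load lets mantle flow back in; uplift u satisfies ρ_ice t = ρ_m u.
u = t ρ_ice/ρ_m = 0.785 km × 0.918/3.39 = 0.213 km.

0.213 km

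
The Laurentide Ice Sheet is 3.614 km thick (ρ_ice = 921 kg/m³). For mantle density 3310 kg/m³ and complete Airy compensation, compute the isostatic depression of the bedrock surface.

1.01 km

Equating mass per unit area of the two columns: the ice load ρ_ice t is balanced by mantle displaced below, ρ_m s.
s = t ρ_ice / ρ_m = 3.614 km × 921/3310 = 1.01 km.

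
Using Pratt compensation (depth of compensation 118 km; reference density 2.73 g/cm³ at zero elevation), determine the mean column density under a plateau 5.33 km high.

2.61 g/cm³

Pratt balance: ρ_ref D = ρ (D + h).
ρ = ρ_ref D/(D + h) = 2.73 × 118 km/(118 km + 5.33 km) = 2.61 g/cm³.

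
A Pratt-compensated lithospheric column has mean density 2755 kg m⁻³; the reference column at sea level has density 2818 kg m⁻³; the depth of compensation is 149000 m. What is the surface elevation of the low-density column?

3410 m

ρ_ref D = ρ (D + h) → h = D (ρ_ref − ρ)/ρ.
h = 149000 m × (2818 − 2755)/2755 = 3410 m.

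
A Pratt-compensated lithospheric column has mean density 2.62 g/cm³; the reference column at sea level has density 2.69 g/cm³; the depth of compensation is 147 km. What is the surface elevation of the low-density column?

ρ_ref D = ρ (D + h) → h = D (ρ_ref − ρ)/ρ.
h = 147 km × (2.69 − 2.62)/2.62 = 3.93 km.

3.93 km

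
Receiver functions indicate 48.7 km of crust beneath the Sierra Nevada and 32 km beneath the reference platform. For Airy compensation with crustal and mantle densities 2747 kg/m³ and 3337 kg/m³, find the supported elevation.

2.95 km

Excess crust Δ = 48.7 km − 32 km = 16.7 km, split between elevation h and root r with h + r = Δ.
Airy balance ρ_c h = (ρ_m − ρ_c) r gives r = h ρ_c/(ρ_m − ρ_c), so h (1 + ρ_c/(ρ_m − ρ_c)) = Δ, i.e. h = Δ (ρ_m − ρ_c)/ρ_m.
h = 16.7 km × 590/3337 = 2.95 km.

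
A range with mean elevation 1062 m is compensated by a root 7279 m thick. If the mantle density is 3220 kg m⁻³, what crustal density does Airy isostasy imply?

ρ_c h = (ρ_m − ρ_c) r → ρ_c (h + r) = ρ_m r → ρ_c = ρ_m r / (h + r).
ρ_c = 3220 × 7279 m / (1062 m + 7279 m) = 2810 kg m⁻³.

2810 kg m⁻³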